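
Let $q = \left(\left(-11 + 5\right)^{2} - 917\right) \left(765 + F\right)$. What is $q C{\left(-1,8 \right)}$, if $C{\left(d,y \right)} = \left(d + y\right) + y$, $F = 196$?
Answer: $-12699615$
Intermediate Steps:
$C{\left(d,y \right)} = d + 2 y$
$q = -846641$ ($q = \left(\left(-11 + 5\right)^{2} - 917\right) \left(765 + 196\right) = \left(\left(-6\right)^{2} - 917\right) 961 = \left(36 - 917\right) 961 = \left(-881\right) 961 = -846641$)
$q C{\left(-1,8 \right)} = - 846641 \left(-1 + 2 \cdot 8\right) = - 846641 \left(-1 + 16\right) = \left(-846641\right) 15 = -12699615$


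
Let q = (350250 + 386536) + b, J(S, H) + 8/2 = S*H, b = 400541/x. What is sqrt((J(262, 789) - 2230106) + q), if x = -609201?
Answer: I*sqrt(5894975310911787)/67689 ≈ 1134.3*I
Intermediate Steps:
b = -400541/609201 (b = 400541/(-609201) = 400541*(-1/609201) = -400541/609201 ≈ -0.65749)
J(S, H) = -4 + H*S (J(S, H) = -4 + S*H = -4 + H*S)
q = 448850367445/609201 (q = (350250 + 386536) - 400541/609201 = 736786 - 400541/609201 = 448850367445/609201 ≈ 7.3679e+5)
sqrt((J(262, 789) - 2230106) + q) = sqrt(((-4 + 789*262) - 2230106) + 448850367445/609201) = sqrt(((-4 + 206718) - 2230106) + 448850367445/609201) = sqrt((206714 - 2230106) + 448850367445/609201) = sqrt(-2023392 + 448850367445/609201) = sqrt(-783802062347/609201) = I*sqrt(5894975310911787)/67689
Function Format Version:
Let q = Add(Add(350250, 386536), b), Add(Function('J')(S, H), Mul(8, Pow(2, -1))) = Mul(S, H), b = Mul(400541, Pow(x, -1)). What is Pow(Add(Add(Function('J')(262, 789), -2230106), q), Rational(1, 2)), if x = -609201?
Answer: Mul(Rational(1, 67689), I, Pow(5894975310911787, Rational(1, 2))) ≈ Mul(1134.3, I)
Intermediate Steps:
b = Rational(-400541, 609201) (b = Mul(400541, Pow(-609201, -1)) = Mul(400541, Rational(-1, 609201)) = Rational(-400541, 609201) ≈ -0.65749)
Function('J')(S, H) = Add(-4, Mul(H, S)) (Function('J')(S, H) = Add(-4, Mul(S, H)) = Add(-4, Mul(H, S)))
q = Rational(448850367445, 609201) (q = Add(Add(350250, 386536), Rational(-400541, 609201)) = Add(736786, Rational(-400541, 609201)) = Rational(448850367445, 609201) ≈ 7.3679e+5)
Pow(Add(Add(Function('J')(262, 789), -2230106), q), Rational(1, 2)) = Pow(Add(Add(Add(-4, Mul(789, 262)), -2230106), Rational(448850367445, 609201)), Rational(1, 2)) = Pow(Add(Add(Add(-4, 206718), -2230106), Rational(448850367445, 609201)), Rational(1, 2)) = Pow(Add(Add(206714, -2230106), Rational(448850367445, 609201)), Rational(1, 2)) = Pow(Add(-2023392, Rational(448850367445, 609201)), Rational(1, 2)) = Pow(Rational(-783802062347, 609201), Rational(1, 2)) = Mul(Rational(1, 67689), I, Pow(5894975310911787, Rational(1, 2)))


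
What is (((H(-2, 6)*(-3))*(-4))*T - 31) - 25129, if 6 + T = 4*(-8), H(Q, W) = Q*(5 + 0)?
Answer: -20600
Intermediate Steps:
H(Q, W) = 5*Q (H(Q, W) = Q*5 = 5*Q)
T = -38 (T = -6 + 4*(-8) = -6 - 32 = -38)
(((H(-2, 6)*(-3))*(-4))*T - 31) - 25129 = ((((5*(-2))*(-3))*(-4))*(-38) - 31) - 25129 = ((-10*(-3)*(-4))*(-38) - 31) - 25129 = ((30*(-4))*(-38) - 31) - 25129 = (-120*(-38) - 31) - 25129 = (4560 - 31) - 25129 = 4529 - 25129 = -20600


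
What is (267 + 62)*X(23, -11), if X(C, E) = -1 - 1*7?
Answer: -2632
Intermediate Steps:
X(C, E) = -8 (X(C, E) = -1 - 7 = -8)
(267 + 62)*X(23, -11) = (267 + 62)*(-8) = 329*(-8) = -2632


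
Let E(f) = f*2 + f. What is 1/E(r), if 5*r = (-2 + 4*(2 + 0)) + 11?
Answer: 5/51 ≈ 0.098039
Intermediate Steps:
r = 17/5 (r = ((-2 + 4*(2 + 0)) + 11)/5 = ((-2 + 4*2) + 11)/5 = ((-2 + 8) + 11)/5 = (6 + 11)/5 = (⅕)*17 = 17/5 ≈ 3.4000)
E(f) = 3*f (E(f) = 2*f + f = 3*f)
1/E(r) = 1/(3*(17/5)) = 1/(51/5) = 5/51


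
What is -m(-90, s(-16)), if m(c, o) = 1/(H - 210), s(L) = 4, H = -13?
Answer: 1/223 ≈ 0.0044843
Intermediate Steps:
m(c, o) = -1/223 (m(c, o) = 1/(-13 - 210) = 1/(-223) = -1/223)
-m(-90, s(-16)) = -1*(-1/223) = 1/223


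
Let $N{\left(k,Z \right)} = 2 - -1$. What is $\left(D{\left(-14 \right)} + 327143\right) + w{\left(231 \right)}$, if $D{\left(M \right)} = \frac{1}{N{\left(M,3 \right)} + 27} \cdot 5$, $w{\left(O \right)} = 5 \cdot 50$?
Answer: $\frac{1964359}{6} \approx 3.2739 \cdot 10^{5}$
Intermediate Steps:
$N{\left(k,Z \right)} = 3$ ($N{\left(k,Z \right)} = 2 + 1 = 3$)
$w{\left(O \right)} = 250$
$D{\left(M \right)} = \frac{1}{6}$ ($D{\left(M \right)} = \frac{1}{3 + 27} \cdot 5 = \frac{1}{30} \cdot 5 = \frac{1}{6}$)
$\left(D{\left(-14 \right)} + 327143\right) + w{\left(231 \right)} = \left(\frac{1}{6} + 327143\right) + 250 = \frac{1962859}{6} + 250 = \frac{1964359}{6}$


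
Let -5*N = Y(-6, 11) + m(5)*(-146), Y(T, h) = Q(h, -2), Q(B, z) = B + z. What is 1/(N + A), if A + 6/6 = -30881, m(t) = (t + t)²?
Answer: -5/139819 ≈ -3.5761e-5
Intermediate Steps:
m(t) = 4*t² (m(t) = (2*t)² = 4*t²)
A = -30882 (A = -1 - 30881 = -30882)
Y(T, h) = -2 + h (Y(T, h) = h - 2 = -2 + h)
N = 14591/5 (N = -((-2 + 11) + (4*5²)*(-146))/5 = -(9 + (4*25)*(-146))/5 = -(9 + 100*(-146))/5 = -(9 - 14600)/5 = -⅕*(-14591) = 14591/5 ≈ 2918.2)
1/(N + A) = 1/(14591/5 - 30882) = 1/(-139819/5) = -5/139819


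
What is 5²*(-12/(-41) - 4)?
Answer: -3800/41 ≈ -92.683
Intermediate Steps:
5²*(-12/(-41) - 4) = 25*(-12*(-1/41) - 4) = 25*(12/41 - 4) = 25*(-152/41) = -3800/41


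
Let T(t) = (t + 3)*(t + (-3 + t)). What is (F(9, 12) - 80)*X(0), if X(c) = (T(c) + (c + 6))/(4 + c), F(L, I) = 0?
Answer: 60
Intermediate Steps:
T(t) = (-3 + 2*t)*(3 + t) (T(t) = (3 + t)*(-3 + 2*t) = (-3 + 2*t)*(3 + t))
X(c) = (-3 + 2*c**2 + 4*c)/(4 + c) (X(c) = ((-9 + 2*c**2 + 3*c) + (c + 6))/(4 + c) = ((-9 + 2*c**2 + 3*c) + (6 + c))/(4 + c) = (-3 + 2*c**2 + 4*c)/(4 + c))
(F(9, 12) - 80)*X(0) = (0 - 80)*((-3 + 2*0**2 + 4*0)/(4 + 0)) = -80*(-3 + 2*0 + 0)/4 = -20*(-3 + 0 + 0) = -20*(-3) = -80*(-3/4) = 60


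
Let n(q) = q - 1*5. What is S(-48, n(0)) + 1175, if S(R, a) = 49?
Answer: 1224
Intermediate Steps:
n(q) = -5 + q (n(q) = q - 5 = -5 + q)
S(-48, n(0)) + 1175 = 49 + 1175 = 1224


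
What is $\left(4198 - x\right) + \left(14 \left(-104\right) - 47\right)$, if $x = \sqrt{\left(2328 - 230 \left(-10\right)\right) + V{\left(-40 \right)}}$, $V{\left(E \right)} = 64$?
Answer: $2695 - 2 \sqrt{1173} \approx 2626.5$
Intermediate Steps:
$x = 2 \sqrt{1173}$ ($x = \sqrt{\left(2328 - 230 \left(-10\right)\right) + 64} = \sqrt{\left(2328 - -2300\right) + 64} = \sqrt{\left(2328 + 2300\right) + 64} = \sqrt{4628 + 64} = \sqrt{4692} = 2 \sqrt{1173} \approx 68.498$)
$\left(4198 - x\right) + \left(14 \left(-104\right) - 47\right) = \left(4198 - 2 \sqrt{1173}\right) + \left(14 \left(-104\right) - 47\right) = \left(4198 - 2 \sqrt{1173}\right) - 1503 = 2695 - 2 \sqrt{1173}$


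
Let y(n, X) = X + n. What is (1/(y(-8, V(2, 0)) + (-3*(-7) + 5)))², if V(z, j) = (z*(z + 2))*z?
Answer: 1/1156 ≈ 0.00086505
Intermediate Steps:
V(z, j) = z²*(2 + z) (V(z, j) = (z*(2 + z))*z = z²*(2 + z))
(1/(y(-8, V(2, 0)) + (-3*(-7) + 5)))² = (1/((2²*(2 + 2) - 8) + (-3*(-7) + 5)))² = (1/((4*4 - 8) + (21 + 5)))² = (1/((16 - 8) + 26))² = (1/(8 + 26))² = (1/34)² = 1/1156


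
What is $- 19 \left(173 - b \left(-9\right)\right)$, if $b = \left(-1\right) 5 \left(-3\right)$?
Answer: $-5852$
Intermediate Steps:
$b = 15$ ($b = \left(-5\right) \left(-3\right) = 15$)
$- 19 \left(173 - b \left(-9\right)\right) = - 19 \left(173 - 15 \left(-9\right)\right) = - 19 \left(173 - -135\right) = - 19 \left(173 + 135\right) = \left(-19\right) 308 = -5852$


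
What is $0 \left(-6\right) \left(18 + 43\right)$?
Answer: $0$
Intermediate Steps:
$0 \left(-6\right) \left(18 + 43\right) = 0 \cdot 61 = 0$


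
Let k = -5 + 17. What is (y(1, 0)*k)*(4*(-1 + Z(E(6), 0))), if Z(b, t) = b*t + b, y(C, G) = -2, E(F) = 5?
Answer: -384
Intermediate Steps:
k = 12
Z(b, t) = b + b*t
(y(1, 0)*k)*(4*(-1 + Z(E(6), 0))) = (-2*12)*(4*(-1 + 5*(1 + 0))) = -96*(-1 + 5*1) = -96*(-1 + 5) = -96*4 = -24*16 = -384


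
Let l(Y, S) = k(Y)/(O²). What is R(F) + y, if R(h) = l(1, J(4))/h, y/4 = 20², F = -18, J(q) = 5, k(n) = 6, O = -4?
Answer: 76799/48 ≈ 1600.0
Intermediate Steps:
l(Y, S) = 3/8 (l(Y, S) = 6/((-4)²) = 6/16 = 6*(1/16) = 3/8)
y = 1600 (y = 4*20² = 4*400 = 1600)
R(h) = 3/(8*h)
R(F) + y = (3/8)/(-18) + 1600 = (3/8)*(-1/18) + 1600 = -1/48 + 1600 = 76799/48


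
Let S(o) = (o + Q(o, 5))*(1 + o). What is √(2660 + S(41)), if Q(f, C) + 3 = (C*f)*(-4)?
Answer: 14*I*√154 ≈ 173.74*I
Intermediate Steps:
Q(f, C) = -3 - 4*C*f (Q(f, C) = -3 + (C*f)*(-4) = -3 - 4*C*f)
S(o) = (1 + o)*(-3 - 19*o) (S(o) = (o + (-3 - 4*5*o))*(1 + o) = (o + (-3 - 20*o))*(1 + o) = (-3 - 19*o)*(1 + o) = (1 + o)*(-3 - 19*o))
√(2660 + S(41)) = √(2660 + (-3 - 22*41 - 19*41²)) = √(2660 + (-3 - 902 - 19*1681)) = √(2660 + (-3 - 902 - 31939)) = √(2660 - 32844) = √(-30184) = 14*I*√154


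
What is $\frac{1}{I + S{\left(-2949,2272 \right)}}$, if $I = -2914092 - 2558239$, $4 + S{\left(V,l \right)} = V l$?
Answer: $- \frac{1}{12172463} \approx -8.2153 \cdot 10^{-8}$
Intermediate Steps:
$S{\left(V,l \right)} = -4 + V l$
$I = -5472331$ ($I = -2914092 - 2558239 = -5472331$)
$\frac{1}{I + S{\left(-2949,2272 \right)}} = \frac{1}{-5472331 - 6700132} = \frac{1}{-12172463} = - \frac{1}{12172463}$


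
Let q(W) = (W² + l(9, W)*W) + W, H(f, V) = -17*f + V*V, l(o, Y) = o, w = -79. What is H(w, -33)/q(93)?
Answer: 2432/9579 ≈ 0.25389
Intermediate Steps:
H(f, V) = V² - 17*f (H(f, V) = -17*f + V² = V² - 17*f)
q(W) = W² + 10*W (q(W) = (W² + 9*W) + W = W² + 10*W)
H(w, -33)/q(93) = ((-33)² - 17*(-79))/((93*(10 + 93))) = (1089 + 1343)/((93*103)) = 2432/9579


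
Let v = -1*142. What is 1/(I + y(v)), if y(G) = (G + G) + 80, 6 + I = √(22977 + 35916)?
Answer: 70/4931 + √58893/14793 ≈ 0.030601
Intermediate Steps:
v = -142
I = -6 + √58893 (I = -6 + √(22977 + 35916) = -6 + √58893 ≈ 236.68)
y(G) = 80 + 2*G (y(G) = 2*G + 80 = 80 + 2*G)
1/(I + y(v)) = 1/((-6 + √58893) + (80 + 2*(-142))) = 1/((-6 + √58893) + (80 - 284)) = 1/((-6 + √58893) - 204) = 1/(-210 + √58893)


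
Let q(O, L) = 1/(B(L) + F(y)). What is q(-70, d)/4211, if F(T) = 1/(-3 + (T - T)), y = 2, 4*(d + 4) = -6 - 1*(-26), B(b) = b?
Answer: 3/8422 ≈ 0.00035621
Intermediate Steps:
d = 1 (d = -4 + (-6 - 1*(-26))/4 = -4 + (-6 + 26)/4 = -4 + (¼)*20 = -4 + 5 = 1)
F(T) = -⅓ (F(T) = 1/(-3 + 0) = 1/(-3) = -⅓)
q(O, L) = 1/(-⅓ + L) (q(O, L) = 1/(L - ⅓) = 1/(-⅓ + L))
q(-70, d)/4211 = (3/(-1 + 3*1))/4211 = (3/(-1 + 3))*(1/4211) = (3/2)*(1/4211) = 3/8422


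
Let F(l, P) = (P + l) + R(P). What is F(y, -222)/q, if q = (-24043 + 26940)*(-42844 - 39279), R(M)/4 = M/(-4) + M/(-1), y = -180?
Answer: -708/237910331 ≈ -2.9759e-6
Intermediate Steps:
R(M) = -5*M (R(M) = 4*(M/(-4) + M/(-1)) = 4*(M*(-1/4) + M*(-1)) = 4*(-M/4 - M) = 4*(-5*M/4) = -5*M)
F(l, P) = l - 4*P (F(l, P) = (P + l) - 5*P = l - 4*P)
q = -237910331 (q = 2897*(-82123) = -237910331)
F(y, -222)/q = (-180 - 4*(-222))/(-237910331) = (-180 + 888)*(-1/237910331) = 708*(-1/237910331) = -708/237910331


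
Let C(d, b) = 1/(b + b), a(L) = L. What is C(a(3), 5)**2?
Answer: 1/100 ≈ 0.010000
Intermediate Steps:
C(d, b) = 1/(2*b)
C(a(3), 5)**2 = ((1/2)/5)**2 = ((1/2)*(1/5))**2 = (1/10)**2 = 1/100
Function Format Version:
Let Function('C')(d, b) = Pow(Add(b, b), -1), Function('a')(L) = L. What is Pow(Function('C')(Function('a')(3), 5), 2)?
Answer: Rational(1, 100) ≈ 0.010000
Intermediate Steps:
Function('C')(d, b) = Mul(Rational(1, 2), Pow(b, -1)) (Function('C')(d, b) = Pow(Mul(2, b), -1) = Mul(Rational(1, 2), Pow(b, -1)))
Pow(Function('C')(Function('a')(3), 5), 2) = Pow(Mul(Rational(1, 2), Pow(5, -1)), 2) = Pow(Mul(Rational(1, 2), Rational(1, 5)), 2) = Pow(Rational(1, 10), 2) = Rational(1, 100)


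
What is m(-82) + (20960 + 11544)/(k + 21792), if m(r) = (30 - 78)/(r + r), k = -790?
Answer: 792344/430541 ≈ 1.8403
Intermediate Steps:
m(r) = -24/r (m(r) = -48*1/(2*r) = -24/r)
m(-82) + (20960 + 11544)/(k + 21792) = -24/(-82) + (20960 + 11544)/(-790 + 21792) = -24*(-1/82) + 32504/21002 = 12/41 + 32504*(1/21002) = 12/41 + 16252/10501 = 792344/430541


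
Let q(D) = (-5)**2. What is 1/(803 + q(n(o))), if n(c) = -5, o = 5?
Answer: 1/828 ≈ 0.0012077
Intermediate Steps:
q(D) = 25
1/(803 + q(n(o))) = 1/(803 + 25) = 1/828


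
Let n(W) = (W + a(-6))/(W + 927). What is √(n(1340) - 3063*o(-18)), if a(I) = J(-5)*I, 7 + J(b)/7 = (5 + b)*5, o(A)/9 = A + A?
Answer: √5100295779346/2267 ≈ 996.20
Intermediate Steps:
o(A) = 18*A (o(A) = 9*(A + A) = 9*(2*A) = 18*A)
J(b) = 126 + 35*b (J(b) = -49 + 7*((5 + b)*5) = -49 + 7*(25 + 5*b) = -49 + (175 + 35*b) = 126 + 35*b)
a(I) = -49*I (a(I) = (126 + 35*(-5))*I = (126 - 175)*I = -49*I)
n(W) = (294 + W)/(927 + W) (n(W) = (W - 49*(-6))/(W + 927) = (W + 294)/(927 + W) = (294 + W)/(927 + W))
√(n(1340) - 3063*o(-18)) = √((294 + 1340)/(927 + 1340) - 55134*(-18)) = √(1634/2267 - 3063*(-324)) = √((1/2267)*1634 + 992412) = √(1634/2267 + 992412) = √(2249799638/2267) = √5100295779346/2267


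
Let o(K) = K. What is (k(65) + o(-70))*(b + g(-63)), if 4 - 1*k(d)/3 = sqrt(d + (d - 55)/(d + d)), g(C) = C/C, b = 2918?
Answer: -169302 - 26271*sqrt(1222)/13 ≈ -2.3995e+5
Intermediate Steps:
g(C) = 1
k(d) = 12 - 3*sqrt(d + (-55 + d)/(2*d)) (k(d) = 12 - 3*sqrt(d + (d - 55)/(d + d)) = 12 - 3*sqrt(d + (-55 + d)/((2*d))) = 12 - 3*sqrt(d + (-55 + d)*(1/(2*d))) = 12 - 3*sqrt(d + (-55 + d)/(2*d)))
(k(65) + o(-70))*(b + g(-63)) = ((12 - 3*sqrt(2 - 110/65 + 4*65)/2) - 70)*(2918 + 1) = ((12 - 3*sqrt(2 - 110*1/65 + 260)/2) - 70)*2919 = ((12 - 3*sqrt(2 - 22/13 + 260)/2) - 70)*2919 = ((12 - 9*sqrt(1222)/13) - 70)*2919 = (-58 - 9*sqrt(1222)/13)*2919 = -169302 - 26271*sqrt(1222)/13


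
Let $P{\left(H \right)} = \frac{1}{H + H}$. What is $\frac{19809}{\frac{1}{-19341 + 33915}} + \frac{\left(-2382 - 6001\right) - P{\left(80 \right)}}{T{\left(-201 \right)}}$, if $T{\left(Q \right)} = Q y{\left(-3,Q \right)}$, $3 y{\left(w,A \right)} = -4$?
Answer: $\frac{12379298832799}{42880} \approx 2.887 \cdot 10^{8}$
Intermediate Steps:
$y{\left(w,A \right)} = - \frac{4}{3}$ ($y{\left(w,A \right)} = \frac{1}{3} \left(-4\right) = - \frac{4}{3}$)
$T{\left(Q \right)} = - \frac{4 Q}{3}$ ($T{\left(Q \right)} = Q \left(- \frac{4}{3}\right) = - \frac{4 Q}{3}$)
$P{\left(H \right)} = \frac{1}{2 H}$
$\frac{19809}{\frac{1}{-19341 + 33915}} + \frac{\left(-2382 - 6001\right) - P{\left(80 \right)}}{T{\left(-201 \right)}} = \frac{19809}{\frac{1}{-19341 + 33915}} + \frac{\left(-2382 - 6001\right) - \frac{1}{2 \cdot 80}}{\left(- \frac{4}{3}\right) \left(-201\right)} = \frac{19809}{\frac{1}{14574}} + \frac{-8383 - \frac{1}{2} \cdot \frac{1}{80}}{268} = 19809 \frac{1}{\frac{1}{14574}} + \left(-8383 - \frac{1}{160}\right) \frac{1}{268} = 19809 \cdot 14574 + \left(-8383 - \frac{1}{160}\right) \frac{1}{268} = 288696366 - \frac{1341281}{42880} = \frac{12379298832799}{42880}$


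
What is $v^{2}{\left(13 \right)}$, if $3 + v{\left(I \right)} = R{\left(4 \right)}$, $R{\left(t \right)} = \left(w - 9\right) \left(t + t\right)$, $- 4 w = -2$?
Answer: $5041$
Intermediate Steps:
$w = \frac{1}{2}$ ($w = \left(- \frac{1}{4}\right) \left(-2\right) = \frac{1}{2} \approx 0.5$)
$R{\left(t \right)} = - 17 t$ ($R{\left(t \right)} = \left(\frac{1}{2} - 9\right) \left(t + t\right) = \left(\frac{1}{2} - 9\right) 2 t = - \frac{17 \cdot 2 t}{2} = - 17 t$)
$v{\left(I \right)} = -71$ ($v{\left(I \right)} = -3 - 68 = -71$)
$v^{2}{\left(13 \right)} = \left(-71\right)^{2} = 5041$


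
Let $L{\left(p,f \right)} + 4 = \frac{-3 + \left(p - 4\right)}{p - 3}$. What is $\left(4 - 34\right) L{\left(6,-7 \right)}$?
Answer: $130$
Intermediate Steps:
$L{\left(p,f \right)} = -4 + \frac{-7 + p}{-3 + p}$ ($L{\left(p,f \right)} = -4 + \frac{-3 + \left(p - 4\right)}{p - 3} = -4 + \frac{-3 + \left(-4 + p\right)}{-3 + p} = -4 + \frac{-7 + p}{-3 + p}$)
$\left(4 - 34\right) L{\left(6,-7 \right)} = \left(4 - 34\right) \frac{5 - 18}{-3 + 6} = - 30 \frac{5 - 18}{3} = - 30 \cdot \frac{1}{3} \left(-13\right) = \left(-30\right) \left(- \frac{13}{3}\right) = 130$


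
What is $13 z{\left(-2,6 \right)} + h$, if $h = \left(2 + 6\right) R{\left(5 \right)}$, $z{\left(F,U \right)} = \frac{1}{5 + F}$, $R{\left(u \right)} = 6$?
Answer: $\frac{157}{3} \approx 52.333$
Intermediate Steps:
$h = 48$ ($h = \left(2 + 6\right) 6 = 8 \cdot 6 = 48$)
$13 z{\left(-2,6 \right)} + h = \frac{13}{5 - 2} + 48 = \frac{13}{3} + 48 = \frac{157}{3}$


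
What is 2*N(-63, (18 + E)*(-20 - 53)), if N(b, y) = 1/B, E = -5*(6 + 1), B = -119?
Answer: -2/119 ≈ -0.016807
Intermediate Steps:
E = -35 (E = -5*7 = -35)
N(b, y) = -1/119 (N(b, y) = 1/(-119) = -1/119)
2*N(-63, (18 + E)*(-20 - 53)) = 2*(-1/119) = -2/119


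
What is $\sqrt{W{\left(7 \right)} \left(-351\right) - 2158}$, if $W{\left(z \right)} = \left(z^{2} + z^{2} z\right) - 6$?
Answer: $2 i \sqrt{34411} \approx 371.0 i$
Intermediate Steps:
$W{\left(z \right)} = -6 + z^{2} + z^{3}$ ($W{\left(z \right)} = \left(z^{2} + z^{3}\right) - 6 = -6 + z^{2} + z^{3}$)
$\sqrt{W{\left(7 \right)} \left(-351\right) - 2158} = \sqrt{\left(-6 + 7^{2} + 7^{3}\right) \left(-351\right) - 2158} = \sqrt{\left(-6 + 49 + 343\right) \left(-351\right) - 2158} = \sqrt{386 \left(-351\right) - 2158} = \sqrt{-135486 - 2158} = \sqrt{-137644} = 2 i \sqrt{34411}$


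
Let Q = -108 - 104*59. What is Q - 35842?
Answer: -42086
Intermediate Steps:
Q = -6244 (Q = -108 - 6136 = -6244)
Q - 35842 = -6244 - 35842 = -42086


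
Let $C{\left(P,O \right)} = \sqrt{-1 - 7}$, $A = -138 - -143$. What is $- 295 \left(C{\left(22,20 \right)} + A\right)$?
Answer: $-1475 - 590 i \sqrt{2} \approx -1475.0 - 834.39 i$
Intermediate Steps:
$A = 5$ ($A = -138 + 143 = 5$)
$C{\left(P,O \right)} = 2 i \sqrt{2}$ ($C{\left(P,O \right)} = \sqrt{-8} = 2 i \sqrt{2}$)
$- 295 \left(C{\left(22,20 \right)} + A\right) = - 295 \left(2 i \sqrt{2} + 5\right) = - 295 \left(5 + 2 i \sqrt{2}\right) = -1475 - 590 i \sqrt{2}$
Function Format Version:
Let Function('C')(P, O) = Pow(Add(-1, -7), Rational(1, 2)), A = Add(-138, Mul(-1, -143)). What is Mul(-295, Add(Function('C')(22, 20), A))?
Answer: Add(-1475, Mul(-590, I, Pow(2, Rational(1, 2)))) ≈ Add(-1475.0, Mul(-834.39, I))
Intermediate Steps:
A = 5 (A = Add(-138, 143) = 5)
Function('C')(P, O) = Mul(2, I, Pow(2, Rational(1, 2))) (Function('C')(P, O) = Pow(-8, Rational(1, 2)) = Mul(2, I, Pow(2, Rational(1, 2))))
Mul(-295, Add(Function('C')(22, 20), A)) = Mul(-295, Add(Mul(2, I, Pow(2, Rational(1, 2))), 5)) = Mul(-295, Add(5, Mul(2, I, Pow(2, Rational(1, 2))))) = Add(-1475, Mul(-590, I, Pow(2, Rational(1, 2))))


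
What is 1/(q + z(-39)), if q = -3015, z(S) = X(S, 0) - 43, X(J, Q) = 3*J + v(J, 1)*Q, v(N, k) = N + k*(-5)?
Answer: -1/3175 ≈ -0.00031496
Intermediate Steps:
v(N, k) = N - 5*k
X(J, Q) = 3*J + Q*(-5 + J) (X(J, Q) = 3*J + (J - 5*1)*Q = 3*J + (J - 5)*Q = 3*J + (-5 + J)*Q = 3*J + Q*(-5 + J))
z(S) = -43 + 3*S (z(S) = (3*S + 0*(-5 + S)) - 43 = (3*S + 0) - 43 = 3*S - 43 = -43 + 3*S)
1/(q + z(-39)) = 1/(-3015 + (-43 + 3*(-39))) = 1/(-3015 + (-43 - 117)) = 1/(-3015 - 160) = 1/(-3175) = -1/3175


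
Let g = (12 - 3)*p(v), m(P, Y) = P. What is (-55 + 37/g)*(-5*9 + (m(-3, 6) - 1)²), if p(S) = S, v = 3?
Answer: 41992/27 ≈ 1555.3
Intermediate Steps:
g = 27 (g = (12 - 3)*3 = 9*3 = 27)
(-55 + 37/g)*(-5*9 + (m(-3, 6) - 1)²) = (-55 + 37/27)*(-5*9 + (-3 - 1)²) = (-55 + 37*(1/27))*(-45 + (-4)²) = (-55 + 37/27)*(-45 + 16) = -1448/27*(-29) = 41992/27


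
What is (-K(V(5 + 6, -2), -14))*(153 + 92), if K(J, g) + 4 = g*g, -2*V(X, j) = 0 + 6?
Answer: -47040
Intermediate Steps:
V(X, j) = -3 (V(X, j) = -(0 + 6)/2 = -1/2*6 = -3)
K(J, g) = -4 + g**2 (K(J, g) = -4 + g*g = -4 + g**2)
(-K(V(5 + 6, -2), -14))*(153 + 92) = (-(-4 + (-14)**2))*(153 + 92) = -(-4 + 196)*245 = -1*192*245 = -192*245 = -47040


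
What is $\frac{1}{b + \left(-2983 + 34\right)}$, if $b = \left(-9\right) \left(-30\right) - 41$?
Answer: $- \frac{1}{2720} \approx -0.00036765$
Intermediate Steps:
$b = 229$ ($b = 270 - 41 = 229$)
$\frac{1}{b + \left(-2983 + 34\right)} = \frac{1}{229 + \left(-2983 + 34\right)} = \frac{1}{229 - 2949} = \frac{1}{-2720} = - \frac{1}{2720}$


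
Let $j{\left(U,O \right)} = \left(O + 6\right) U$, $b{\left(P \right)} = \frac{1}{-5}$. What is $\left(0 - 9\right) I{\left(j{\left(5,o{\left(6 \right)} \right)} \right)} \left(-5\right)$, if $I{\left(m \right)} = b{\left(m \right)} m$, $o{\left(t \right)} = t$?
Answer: $-540$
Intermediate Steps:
$b{\left(P \right)} = - \frac{1}{5}$
$j{\left(U,O \right)} = U \left(6 + O\right)$ ($j{\left(U,O \right)} = \left(6 + O\right) U = U \left(6 + O\right)$)
$I{\left(m \right)} = - \frac{m}{5}$
$\left(0 - 9\right) I{\left(j{\left(5,o{\left(6 \right)} \right)} \right)} \left(-5\right) = \left(0 - 9\right) \left(- \frac{5 \left(6 + 6\right)}{5}\right) \left(-5\right) = \left(0 - 9\right) \left(- \frac{5 \cdot 12}{5}\right) \left(-5\right) = - 9 \left(\left(- \frac{1}{5}\right) 60\right) \left(-5\right) = \left(-9\right) \left(-12\right) \left(-5\right) = 108 \left(-5\right) = -540$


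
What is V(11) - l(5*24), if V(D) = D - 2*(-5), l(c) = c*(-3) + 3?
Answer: 378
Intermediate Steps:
l(c) = 3 - 3*c (l(c) = -3*c + 3 = 3 - 3*c)
V(D) = 10 + D (V(D) = D + 10 = 10 + D)
V(11) - l(5*24) = (10 + 11) - (3 - 15*24) = 21 - (3 - 3*120) = 21 - (3 - 360) = 21 - 1*(-357) = 21 + 357 = 378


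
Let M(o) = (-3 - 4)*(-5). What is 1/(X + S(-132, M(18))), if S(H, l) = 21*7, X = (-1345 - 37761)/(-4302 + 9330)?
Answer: 2514/350005 ≈ 0.0071828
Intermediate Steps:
X = -19553/2514 (X = -39106/5028 = -39106*1/5028 = -19553/2514 ≈ -7.7776)
M(o) = 35 (M(o) = -7*(-5) = 35)
S(H, l) = 147
1/(X + S(-132, M(18))) = 1/(-19553/2514 + 147) = 1/(350005/2514) = 2514/350005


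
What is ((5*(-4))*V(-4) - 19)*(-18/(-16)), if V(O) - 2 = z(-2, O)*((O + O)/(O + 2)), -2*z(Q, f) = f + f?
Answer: -3411/8 ≈ -426.38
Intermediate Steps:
z(Q, f) = -f (z(Q, f) = -(f + f)/2 = -f)
V(O) = 2 - 2*O²/(2 + O) (V(O) = 2 + (-O)*((O + O)/(O + 2)) = 2 + (-O)*((2*O)/(2 + O)) = 2 + (-O)*(2*O/(2 + O)) = 2 - 2*O²/(2 + O))
((5*(-4))*V(-4) - 19)*(-18/(-16)) = ((5*(-4))*(2*(2 - 4 - 1*(-4)²)/(2 - 4)) - 19)*(-18/(-16)) = (-40*(2 - 4 - 1*16)/(-2) - 19)*(-18*(-1/16)) = (-40*(-1)*(2 - 4 - 16)/2 - 19)*(9/8) = (-40*(-1)*(-18)/2 - 19)*(9/8) = (-20*18 - 19)*(9/8) = (-360 - 19)*(9/8) = -379*9/8 = -3411/8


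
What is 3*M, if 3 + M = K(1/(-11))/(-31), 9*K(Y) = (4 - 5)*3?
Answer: -278/31 ≈ -8.9677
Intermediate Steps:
K(Y) = -⅓ (K(Y) = ((4 - 5)*3)/9 = (-1*3)/9 = (⅑)*(-3) = -⅓)
M = -278/93 (M = -3 - ⅓/(-31) = -3 - ⅓*(-1/31) = -3 + 1/93 = -278/93 ≈ -2.9892)
3*M = 3*(-278/93) = -278/31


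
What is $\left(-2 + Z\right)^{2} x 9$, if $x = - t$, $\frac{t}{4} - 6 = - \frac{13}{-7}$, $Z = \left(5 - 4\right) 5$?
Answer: $- \frac{17820}{7} \approx -2545.7$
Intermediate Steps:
$Z = 5$ ($Z = 1 \cdot 5 = 5$)
$t = \frac{220}{7}$ ($t = 24 + 4 \left(- \frac{13}{-7}\right) = 24 + 4 \left(\left(-13\right) \left(- \frac{1}{7}\right)\right) = 24 + 4 \cdot \frac{13}{7} = 24 + \frac{52}{7} = \frac{220}{7} \approx 31.429$)
$x = - \frac{220}{7}$ ($x = \left(-1\right) \frac{220}{7} = - \frac{220}{7} \approx -31.429$)
$\left(-2 + Z\right)^{2} x 9 = \left(-2 + 5\right)^{2} \left(- \frac{220}{7}\right) 9 = 3^{2} \left(- \frac{220}{7}\right) 9 = 9 \left(- \frac{220}{7}\right) 9 = \left(- \frac{1980}{7}\right) 9 = - \frac{17820}{7}$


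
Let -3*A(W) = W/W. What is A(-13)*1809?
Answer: -603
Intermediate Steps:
A(W) = -⅓ (A(W) = -W/(3*W) = -⅓*1 = -⅓)
A(-13)*1809 = -⅓*1809 = -603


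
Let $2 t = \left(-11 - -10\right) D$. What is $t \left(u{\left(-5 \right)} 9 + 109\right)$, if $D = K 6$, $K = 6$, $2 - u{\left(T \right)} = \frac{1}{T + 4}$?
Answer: $-2448$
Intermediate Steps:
$u{\left(T \right)} = 2 - \frac{1}{4 + T}$ ($u{\left(T \right)} = 2 - \frac{1}{T + 4} = 2 - \frac{1}{4 + T}$)
$D = 36$ ($D = 6 \cdot 6 = 36$)
$t = -18$ ($t = \frac{\left(-11 - -10\right) 36}{2} = \frac{\left(-11 + 10\right) 36}{2} = \frac{\left(-1\right) 36}{2} = \frac{1}{2} \left(-36\right) = -18$)
$t \left(u{\left(-5 \right)} 9 + 109\right) = - 18 \left(\frac{7 + 2 \left(-5\right)}{4 - 5} \cdot 9 + 109\right) = - 18 \left(\frac{7 - 10}{-1} \cdot 9 + 109\right) = - 18 \left(\left(-1\right) \left(-3\right) 9 + 109\right) = - 18 \left(3 \cdot 9 + 109\right) = - 18 \left(27 + 109\right) = \left(-18\right) 136 = -2448$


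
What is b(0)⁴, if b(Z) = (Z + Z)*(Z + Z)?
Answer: 0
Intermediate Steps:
b(Z) = 4*Z² (b(Z) = (2*Z)*(2*Z) = 4*Z²)
b(0)⁴ = (4*0²)⁴ = (4*0)⁴ = 0⁴ = 0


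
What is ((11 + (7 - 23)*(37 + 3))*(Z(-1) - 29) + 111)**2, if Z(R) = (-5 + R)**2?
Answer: 18421264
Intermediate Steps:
((11 + (7 - 23)*(37 + 3))*(Z(-1) - 29) + 111)**2 = ((11 + (7 - 23)*(37 + 3))*((-5 - 1)**2 - 29) + 111)**2 = ((11 - 16*40)*((-6)**2 - 29) + 111)**2 = ((11 - 640)*(36 - 29) + 111)**2 = (-629*7 + 111)**2 = (-4403 + 111)**2 = (-4292)**2 = 18421264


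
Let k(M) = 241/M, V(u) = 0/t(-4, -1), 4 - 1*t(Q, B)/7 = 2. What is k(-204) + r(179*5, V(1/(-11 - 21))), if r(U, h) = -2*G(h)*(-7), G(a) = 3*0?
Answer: -241/204 ≈ -1.1814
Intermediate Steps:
t(Q, B) = 14 (t(Q, B) = 28 - 7*2 = 28 - 14 = 14)
G(a) = 0
V(u) = 0 (V(u) = 0/14 = 0*(1/14) = 0)
r(U, h) = 0 (r(U, h) = -2*0*(-7) = 0*(-7) = 0)
k(-204) + r(179*5, V(1/(-11 - 21))) = 241/(-204) + 0 = 241*(-1/204) + 0 = -241/204 + 0 = -241/204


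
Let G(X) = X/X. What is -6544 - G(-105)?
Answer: -6545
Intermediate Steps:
G(X) = 1
-6544 - G(-105) = -6544 - 1*1 = -6544 - 1 = -6545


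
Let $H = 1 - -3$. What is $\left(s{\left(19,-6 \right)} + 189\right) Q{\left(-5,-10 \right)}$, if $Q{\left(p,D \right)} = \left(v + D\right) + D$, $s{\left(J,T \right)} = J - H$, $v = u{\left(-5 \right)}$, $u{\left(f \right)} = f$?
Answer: $-5100$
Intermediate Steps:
$v = -5$
$H = 4$ ($H = 1 + 3 = 4$)
$s{\left(J,T \right)} = -4 + J$ ($s{\left(J,T \right)} = J - 4 = -4 + J$)
$Q{\left(p,D \right)} = -5 + 2 D$ ($Q{\left(p,D \right)} = \left(-5 + D\right) + D = -5 + 2 D$)
$\left(s{\left(19,-6 \right)} + 189\right) Q{\left(-5,-10 \right)} = \left(\left(-4 + 19\right) + 189\right) \left(-5 + 2 \left(-10\right)\right) = \left(15 + 189\right) \left(-5 - 20\right) = 204 \left(-25\right) = -5100$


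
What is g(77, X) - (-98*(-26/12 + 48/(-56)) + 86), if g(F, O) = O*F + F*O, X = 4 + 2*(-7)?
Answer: -5767/3 ≈ -1922.3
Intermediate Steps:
X = -10 (X = 4 - 14 = -10)
g(F, O) = 2*F*O (g(F, O) = F*O + F*O = 2*F*O)
g(77, X) - (-98*(-26/12 + 48/(-56)) + 86) = 2*77*(-10) - (-98*(-26/12 + 48/(-56)) + 86) = -1540 - (-98*(-26*1/12 + 48*(-1/56)) + 86) = -1540 - (-98*(-13/6 - 6/7) + 86) = -1540 - (-98*(-127/42) + 86) = -1540 - (889/3 + 86) = -1540 - 1*1147/3 = -1540 - 1147/3 = -5767/3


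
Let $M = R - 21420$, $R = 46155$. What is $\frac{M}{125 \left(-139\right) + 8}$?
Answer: $- \frac{8245}{5789} \approx -1.4243$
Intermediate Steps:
$M = 24735$ ($M = 46155 - 21420 = 24735$)
$\frac{M}{125 \left(-139\right) + 8} = \frac{24735}{125 \left(-139\right) + 8} = \frac{24735}{-17375 + 8} = \frac{24735}{-17367} = 24735 \left(- \frac{1}{17367}\right) = - \frac{8245}{5789}$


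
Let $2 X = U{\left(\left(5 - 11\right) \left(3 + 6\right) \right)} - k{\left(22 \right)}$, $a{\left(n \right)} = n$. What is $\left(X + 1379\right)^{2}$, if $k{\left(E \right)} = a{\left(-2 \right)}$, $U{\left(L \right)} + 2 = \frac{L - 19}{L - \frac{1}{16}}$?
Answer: $\frac{1424248909561}{748225} \approx 1.9035 \cdot 10^{6}$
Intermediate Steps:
$U{\left(L \right)} = -2 + \frac{-19 + L}{- \frac{1}{16} + L}$ ($U{\left(L \right)} = -2 + \frac{L - 19}{L - \frac{1}{16}} = -2 + \frac{-19 + L}{L - \frac{1}{16}} = -2 + \frac{-19 + L}{- \frac{1}{16} + L}$)
$k{\left(E \right)} = -2$
$X = \frac{584}{865}$ ($X = \frac{\frac{2 \left(-151 - 8 \left(5 - 11\right) \left(3 + 6\right)\right)}{-1 + 16 \left(5 - 11\right) \left(3 + 6\right)} - -2}{2} = \frac{\frac{2 \left(-151 - 8 \left(\left(-6\right) 9\right)\right)}{-1 + 16 \left(\left(-6\right) 9\right)} + 2}{2} = \frac{\frac{2 \left(-151 - -432\right)}{-1 + 16 \left(-54\right)} + 2}{2} = \frac{\frac{2 \left(-151 + 432\right)}{-1 - 864} + 2}{2} = \frac{2 \frac{1}{-865} \cdot 281 + 2}{2} = \frac{2 \left(- \frac{1}{865}\right) 281 + 2}{2} = \frac{- \frac{562}{865} + 2}{2} = \frac{1}{2} \cdot \frac{1168}{865} = \frac{584}{865} \approx 0.67514$)
$\left(X + 1379\right)^{2} = \left(\frac{584}{865} + 1379\right)^{2} = \left(\frac{1193419}{865}\right)^{2} = \frac{1424248909561}{748225}$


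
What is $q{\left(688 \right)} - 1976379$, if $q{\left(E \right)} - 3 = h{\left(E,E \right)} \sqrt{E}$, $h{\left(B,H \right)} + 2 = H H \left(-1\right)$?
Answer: $-1976376 - 1893384 \sqrt{43} \approx -1.4392 \cdot 10^{7}$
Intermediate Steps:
$h{\left(B,H \right)} = -2 - H^{2}$ ($h{\left(B,H \right)} = -2 + H H \left(-1\right) = -2 + H^{2} \left(-1\right) = -2 - H^{2}$)
$q{\left(E \right)} = 3 + \sqrt{E} \left(-2 - E^{2}\right)$ ($q{\left(E \right)} = 3 + \left(-2 - E^{2}\right) \sqrt{E} = 3 + \sqrt{E} \left(-2 - E^{2}\right)$)
$q{\left(688 \right)} - 1976379 = \left(3 - \sqrt{688} \left(2 + 688^{2}\right)\right) - 1976379 = \left(3 - 4 \sqrt{43} \left(2 + 473344\right)\right) - 1976379 = \left(3 - 4 \sqrt{43} \cdot 473346\right) - 1976379 = \left(3 - 1893384 \sqrt{43}\right) - 1976379 = -1976376 - 1893384 \sqrt{43}$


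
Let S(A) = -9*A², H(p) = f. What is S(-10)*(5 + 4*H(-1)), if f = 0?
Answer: -4500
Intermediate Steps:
H(p) = 0
S(-10)*(5 + 4*H(-1)) = (-9*(-10)²)*(5 + 4*0) = (-9*100)*(5 + 0) = -900*5 = -4500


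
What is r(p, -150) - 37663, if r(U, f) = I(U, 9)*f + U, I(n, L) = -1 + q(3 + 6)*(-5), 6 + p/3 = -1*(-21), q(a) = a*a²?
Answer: 509282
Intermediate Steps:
q(a) = a³
p = 45 (p = -18 + 3*(-1*(-21)) = -18 + 3*21 = -18 + 63 = 45)
I(n, L) = -3646 (I(n, L) = -1 + (3 + 6)³*(-5) = -1 + 9³*(-5) = -1 + 729*(-5) = -1 - 3645 = -3646)
r(U, f) = U - 3646*f (r(U, f) = -3646*f + U = U - 3646*f)
r(p, -150) - 37663 = (45 - 3646*(-150)) - 37663 = (45 + 546900) - 37663 = 546945 - 37663 = 509282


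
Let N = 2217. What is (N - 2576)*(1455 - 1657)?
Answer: 72518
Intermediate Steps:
(N - 2576)*(1455 - 1657) = (2217 - 2576)*(1455 - 1657) = -359*(-202) = 72518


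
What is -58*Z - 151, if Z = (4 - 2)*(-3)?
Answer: 197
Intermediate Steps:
Z = -6 (Z = 2*(-3) = -6)
-58*Z - 151 = -58*(-6) - 151 = 348 - 151 = 197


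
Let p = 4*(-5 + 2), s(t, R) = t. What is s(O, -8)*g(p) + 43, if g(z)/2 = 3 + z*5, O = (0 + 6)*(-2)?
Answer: 1411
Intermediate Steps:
O = -12 (O = 6*(-2) = -12)
p = -12 (p = 4*(-3) = -12)
g(z) = 6 + 10*z (g(z) = 2*(3 + z*5) = 2*(3 + 5*z) = 6 + 10*z)
s(O, -8)*g(p) + 43 = -12*(6 + 10*(-12)) + 43 = -12*(6 - 120) + 43 = -12*(-114) + 43 = 1368 + 43 = 1411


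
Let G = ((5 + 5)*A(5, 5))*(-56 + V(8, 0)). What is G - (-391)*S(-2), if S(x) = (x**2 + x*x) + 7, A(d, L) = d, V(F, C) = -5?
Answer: 2815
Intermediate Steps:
S(x) = 7 + 2*x**2 (S(x) = (x**2 + x**2) + 7 = 2*x**2 + 7 = 7 + 2*x**2)
G = -3050 (G = ((5 + 5)*5)*(-56 - 5) = (10*5)*(-61) = 50*(-61) = -3050)
G - (-391)*S(-2) = -3050 - (-391)*(7 + 2*(-2)**2) = -3050 - (-391)*(7 + 2*4) = -3050 - (-391)*(7 + 8) = -3050 - (-391)*15 = -3050 - 1*(-5865) = -3050 + 5865 = 2815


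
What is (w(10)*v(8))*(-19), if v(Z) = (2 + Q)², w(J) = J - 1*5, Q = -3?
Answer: -95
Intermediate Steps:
w(J) = -5 + J (w(J) = J - 5 = -5 + J)
v(Z) = 1 (v(Z) = (2 - 3)² = (-1)² = 1)
(w(10)*v(8))*(-19) = ((-5 + 10)*1)*(-19) = (5*1)*(-19) = 5*(-19) = -95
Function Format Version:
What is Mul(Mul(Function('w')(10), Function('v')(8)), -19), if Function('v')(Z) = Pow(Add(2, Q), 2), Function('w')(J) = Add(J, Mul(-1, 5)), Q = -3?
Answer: -95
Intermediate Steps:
Function('w')(J) = Add(-5, J) (Function('w')(J) = Add(J, -5) = Add(-5, J))
Function('v')(Z) = 1 (Function('v')(Z) = Pow(Add(2, -3), 2) = Pow(-1, 2) = 1)
Mul(Mul(Function('w')(10), Function('v')(8)), -19) = Mul(Mul(Add(-5, 10), 1), -19) = Mul(Mul(5, 1), -19) = Mul(5, -19) = -95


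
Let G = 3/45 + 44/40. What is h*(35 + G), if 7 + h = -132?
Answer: -30163/6 ≈ -5027.2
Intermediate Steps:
h = -139 (h = -7 - 132 = -139)
G = 7/6 (G = 3*(1/45) + 44*(1/40) = 1/15 + 11/10 = 7/6 ≈ 1.1667)
h*(35 + G) = -139*(35 + 7/6) = -139*217/6 = -30163/6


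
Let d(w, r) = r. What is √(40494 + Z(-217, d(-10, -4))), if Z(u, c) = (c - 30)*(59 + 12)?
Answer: 8*√595 ≈ 195.14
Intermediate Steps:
Z(u, c) = -2130 + 71*c (Z(u, c) = (-30 + c)*71 = -2130 + 71*c)
√(40494 + Z(-217, d(-10, -4))) = √(40494 + (-2130 + 71*(-4))) = √(40494 + (-2130 - 284)) = √(40494 - 2414) = √38080 = 8*√595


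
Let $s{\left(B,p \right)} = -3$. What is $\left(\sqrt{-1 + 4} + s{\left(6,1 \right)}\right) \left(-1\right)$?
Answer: $3 - \sqrt{3} \approx 1.268$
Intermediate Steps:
$\left(\sqrt{-1 + 4} + s{\left(6,1 \right)}\right) \left(-1\right) = \left(\sqrt{-1 + 4} - 3\right) \left(-1\right) = \left(\sqrt{3} - 3\right) \left(-1\right) = \left(-3 + \sqrt{3}\right) \left(-1\right) = 3 - \sqrt{3}$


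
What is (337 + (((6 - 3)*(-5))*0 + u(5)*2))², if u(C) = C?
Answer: 120409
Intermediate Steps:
(337 + (((6 - 3)*(-5))*0 + u(5)*2))² = (337 + (((6 - 3)*(-5))*0 + 5*2))² = (337 + ((3*(-5))*0 + 10))² = (337 + (-15*0 + 10))² = (337 + (0 + 10))² = (337 + 10)² = 347² = 120409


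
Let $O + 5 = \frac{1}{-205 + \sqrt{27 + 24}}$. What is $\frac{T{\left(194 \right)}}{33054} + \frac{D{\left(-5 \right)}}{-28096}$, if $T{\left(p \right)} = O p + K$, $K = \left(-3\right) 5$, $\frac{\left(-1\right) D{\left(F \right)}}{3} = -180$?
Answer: $- \frac{39831875025}{812096498192} - \frac{97 \sqrt{51}}{693704298} \approx -0.049049$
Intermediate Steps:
$D{\left(F \right)} = 540$ ($D{\left(F \right)} = \left(-3\right) \left(-180\right) = 540$)
$K = -15$
$O = -5 + \frac{1}{-205 + \sqrt{51}}$ ($O = -5 + \frac{1}{-205 + \sqrt{27 + 24}} = -5 + \frac{1}{-205 + \sqrt{51}} \approx -5.0051$)
$T{\left(p \right)} = -15 + p \left(- \frac{210075}{41974} - \frac{\sqrt{51}}{41974}\right)$ ($T{\left(p \right)} = \left(- \frac{210075}{41974} - \frac{\sqrt{51}}{41974}\right) p - 15 = p \left(- \frac{210075}{41974} - \frac{\sqrt{51}}{41974}\right) - 15 = -15 + p \left(- \frac{210075}{41974} - \frac{\sqrt{51}}{41974}\right)$)
$\frac{T{\left(194 \right)}}{33054} + \frac{D{\left(-5 \right)}}{-28096} = \frac{-15 - \frac{97 \left(210075 + \sqrt{51}\right)}{20987}}{33054} + \frac{540}{-28096} = \left(-15 - \left(\frac{20377275}{20987} + \frac{97 \sqrt{51}}{20987}\right)\right) \frac{1}{33054} + 540 \left(- \frac{1}{28096}\right) = \left(- \frac{20692080}{20987} - \frac{97 \sqrt{51}}{20987}\right) \frac{1}{33054} - \frac{135}{7024} = \left(- \frac{3448680}{115617383} - \frac{97 \sqrt{51}}{693704298}\right) - \frac{135}{7024} = - \frac{39831875025}{812096498192} - \frac{97 \sqrt{51}}{693704298}$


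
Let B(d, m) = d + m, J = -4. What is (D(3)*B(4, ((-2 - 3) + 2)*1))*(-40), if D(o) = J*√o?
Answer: 160*√3 ≈ 277.13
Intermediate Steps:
D(o) = -4*√o
(D(3)*B(4, ((-2 - 3) + 2)*1))*(-40) = ((-4*√3)*(4 + ((-2 - 3) + 2)*1))*(-40) = ((-4*√3)*(4 + (-5 + 2)*1))*(-40) = ((-4*√3)*(4 - 3*1))*(-40) = ((-4*√3)*(4 - 3))*(-40) = (-4*√3*1)*(-40) = -4*√3*(-40) = 160*√3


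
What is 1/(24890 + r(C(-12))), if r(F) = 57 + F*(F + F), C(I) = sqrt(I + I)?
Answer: 1/24899 ≈ 4.0162e-5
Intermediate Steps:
C(I) = sqrt(2)*sqrt(I) (C(I) = sqrt(2*I) = sqrt(2)*sqrt(I))
r(F) = 57 + 2*F**2 (r(F) = 57 + F*(2*F) = 57 + 2*F**2)
1/(24890 + r(C(-12))) = 1/(24890 + (57 + 2*(sqrt(2)*sqrt(-12))**2)) = 1/(24890 + (57 + 2*(sqrt(2)*(2*I*sqrt(3)))**2)) = 1/(24890 + (57 + 2*(2*I*sqrt(6))**2)) = 1/(24890 + (57 + 2*(-24))) = 1/(24890 + (57 - 48)) = 1/(24890 + 9) = 1/24899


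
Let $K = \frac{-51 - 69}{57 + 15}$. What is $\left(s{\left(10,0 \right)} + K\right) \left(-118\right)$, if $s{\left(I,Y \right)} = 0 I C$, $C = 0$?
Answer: $\frac{590}{3} \approx 196.67$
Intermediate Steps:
$s{\left(I,Y \right)} = 0$ ($s{\left(I,Y \right)} = 0 I 0 = 0 \cdot 0 = 0$)
$K = - \frac{5}{3}$ ($K = - \frac{120}{72} = \left(-120\right) \frac{1}{72} = - \frac{5}{3} \approx -1.6667$)
$\left(s{\left(10,0 \right)} + K\right) \left(-118\right) = \left(0 - \frac{5}{3}\right) \left(-118\right) = \left(- \frac{5}{3}\right) \left(-118\right) = \frac{590}{3}$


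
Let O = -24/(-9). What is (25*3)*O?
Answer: 200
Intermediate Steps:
O = 8/3 (O = -24*(-⅑) = 8/3 ≈ 2.6667)
(25*3)*O = (25*3)*(8/3) = 75*(8/3) = 200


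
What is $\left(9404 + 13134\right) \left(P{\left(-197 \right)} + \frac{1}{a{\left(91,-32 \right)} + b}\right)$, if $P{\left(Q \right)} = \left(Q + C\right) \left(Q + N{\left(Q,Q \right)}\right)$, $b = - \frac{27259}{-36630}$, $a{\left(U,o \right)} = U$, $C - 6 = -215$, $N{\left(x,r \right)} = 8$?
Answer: $\frac{5811907257482328}{3360589} \approx 1.7294 \cdot 10^{9}$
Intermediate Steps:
$C = -209$ ($C = 6 - 215 = -209$)
$b = \frac{27259}{36630}$ ($b = \left(-27259\right) \left(- \frac{1}{36630}\right) = \frac{27259}{36630} \approx 0.74417$)
$P{\left(Q \right)} = \left(-209 + Q\right) \left(8 + Q\right)$ ($P{\left(Q \right)} = \left(Q - 209\right) \left(Q + 8\right) = \left(-209 + Q\right) \left(8 + Q\right)$)
$\left(9404 + 13134\right) \left(P{\left(-197 \right)} + \frac{1}{a{\left(91,-32 \right)} + b}\right) = \left(9404 + 13134\right) \left(\left(-1672 + \left(-197\right)^{2} - -39597\right) + \frac{1}{91 + \frac{27259}{36630}}\right) = 22538 \left(\left(-1672 + 38809 + 39597\right) + \frac{1}{\frac{3360589}{36630}}\right) = 22538 \left(76734 + \frac{36630}{3360589}\right) = 22538 \cdot \frac{257871472956}{3360589} = \frac{5811907257482328}{3360589}$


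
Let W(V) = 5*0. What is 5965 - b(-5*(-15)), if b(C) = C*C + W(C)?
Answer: 340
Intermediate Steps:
W(V) = 0
b(C) = C² (b(C) = C*C + 0 = C² + 0 = C²)
5965 - b(-5*(-15)) = 5965 - (-5*(-15))² = 5965 - 1*75² = 5965 - 1*5625 = 5965 - 5625 = 340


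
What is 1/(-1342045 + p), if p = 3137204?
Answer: 1/1795159 ≈ 5.5705e-7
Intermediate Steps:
1/(-1342045 + p) = 1/(-1342045 + 3137204) = 1/1795159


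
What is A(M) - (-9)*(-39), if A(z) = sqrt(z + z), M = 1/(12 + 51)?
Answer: -351 + sqrt(14)/21 ≈ -350.82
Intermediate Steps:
M = 1/63 ≈ 0.015873
A(z) = sqrt(2)*sqrt(z) (A(z) = sqrt(2*z) = sqrt(2)*sqrt(z))
A(M) - (-9)*(-39) = sqrt(2)*sqrt(1/63) - (-9)*(-39) = sqrt(2)*(sqrt(7)/21) - 1*351 = sqrt(14)/21 - 351 = -351 + sqrt(14)/21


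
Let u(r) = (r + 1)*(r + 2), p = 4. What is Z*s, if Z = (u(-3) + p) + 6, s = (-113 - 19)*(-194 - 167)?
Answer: 571824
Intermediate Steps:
u(r) = (1 + r)*(2 + r)
s = 47652 (s = -132*(-361) = 47652)
Z = 12 (Z = ((2 + (-3)**2 + 3*(-3)) + 4) + 6 = ((2 + 9 - 9) + 4) + 6 = (2 + 4) + 6 = 6 + 6 = 12)
Z*s = 12*47652 = 571824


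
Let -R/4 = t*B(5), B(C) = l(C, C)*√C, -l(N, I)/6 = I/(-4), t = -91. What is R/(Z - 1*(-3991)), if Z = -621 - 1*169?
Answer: 910*√5/1067 ≈ 1.9070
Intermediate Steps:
Z = -790 (Z = -621 - 169 = -790)
l(N, I) = 3*I/2 (l(N, I) = -6*I/(-4) = -6*I*(-1)/4 = -(-3)*I/2 = 3*I/2)
B(C) = 3*C^(3/2)/2 (B(C) = (3*C/2)*√C = 3*C^(3/2)/2)
R = 2730*√5 (R = -(-364)*3*5^(3/2)/2 = -(-364)*3*(5*√5)/2 = -(-364)*15*√5/2 = -(-2730)*√5 = 2730*√5 ≈ 6104.5)
R/(Z - 1*(-3991)) = (2730*√5)/(-790 - 1*(-3991)) = (2730*√5)/(-790 + 3991) = (2730*√5)/3201 = (2730*√5)*(1/3201) = 910*√5/1067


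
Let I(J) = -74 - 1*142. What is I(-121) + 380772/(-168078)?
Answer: -6114270/28013 ≈ -218.27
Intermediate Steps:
I(J) = -216 (I(J) = -74 - 142 = -216)
I(-121) + 380772/(-168078) = -216 + 380772/(-168078) = -216 + 380772*(-1/168078) = -216 - 63462/28013 = -6114270/28013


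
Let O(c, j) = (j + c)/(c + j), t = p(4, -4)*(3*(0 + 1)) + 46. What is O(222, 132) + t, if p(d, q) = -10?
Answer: 17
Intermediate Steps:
t = 16 (t = -30*(0 + 1) + 46 = -30 + 46 = 16)
O(c, j) = 1 (O(c, j) = (c + j)/(c + j) = 1)
O(222, 132) + t = 1 + 16 = 17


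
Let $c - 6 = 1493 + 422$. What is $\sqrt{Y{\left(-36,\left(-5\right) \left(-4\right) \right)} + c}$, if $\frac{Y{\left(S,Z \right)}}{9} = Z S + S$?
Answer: $i \sqrt{4883} \approx 69.878 i$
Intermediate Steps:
$Y{\left(S,Z \right)} = 9 S + 9 S Z$ ($Y{\left(S,Z \right)} = 9 \left(Z S + S\right) = 9 \left(S Z + S\right) = 9 \left(S + S Z\right) = 9 S + 9 S Z$)
$c = 1921$ ($c = 6 + \left(1493 + 422\right) = 6 + 1915 = 1921$)
$\sqrt{Y{\left(-36,\left(-5\right) \left(-4\right) \right)} + c} = \sqrt{9 \left(-36\right) \left(1 - -20\right) + 1921} = \sqrt{9 \left(-36\right) \left(1 + 20\right) + 1921} = \sqrt{9 \left(-36\right) 21 + 1921} = \sqrt{-6804 + 1921} = \sqrt{-4883} = i \sqrt{4883}$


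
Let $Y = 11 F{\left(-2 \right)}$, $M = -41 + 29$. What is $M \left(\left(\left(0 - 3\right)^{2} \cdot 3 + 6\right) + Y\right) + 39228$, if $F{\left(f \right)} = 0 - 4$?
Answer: $39360$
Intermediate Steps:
$F{\left(f \right)} = -4$
$M = -12$
$Y = -44$ ($Y = 11 \left(-4\right) = -44$)
$M \left(\left(\left(0 - 3\right)^{2} \cdot 3 + 6\right) + Y\right) + 39228 = - 12 \left(\left(\left(0 - 3\right)^{2} \cdot 3 + 6\right) - 44\right) + 39228 = - 12 \left(\left(\left(-3\right)^{2} \cdot 3 + 6\right) - 44\right) + 39228 = - 12 \left(\left(9 \cdot 3 + 6\right) - 44\right) + 39228 = - 12 \left(\left(27 + 6\right) - 44\right) + 39228 = - 12 \left(33 - 44\right) + 39228 = \left(-12\right) \left(-11\right) + 39228 = 132 + 39228 = 39360$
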